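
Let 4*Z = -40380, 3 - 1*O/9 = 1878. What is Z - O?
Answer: 6780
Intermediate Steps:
O = -16875 (O = 27 - 9*1878 = 27 - 16902 = -16875)
Z = -10095 (Z = (1/4)*(-40380) = -10095)
Z - O = -10095 - 1*(-16875) = -10095 + 16875 = 6780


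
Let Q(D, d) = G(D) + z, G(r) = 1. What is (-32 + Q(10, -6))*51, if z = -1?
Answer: -1632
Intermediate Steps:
Q(D, d) = 0 (Q(D, d) = 1 - 1 = 0)
(-32 + Q(10, -6))*51 = (-32 + 0)*51 = -32*51 = -1632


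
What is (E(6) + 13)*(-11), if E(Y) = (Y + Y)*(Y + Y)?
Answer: -1727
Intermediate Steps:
E(Y) = 4*Y² (E(Y) = (2*Y)*(2*Y) = 4*Y²)
(E(6) + 13)*(-11) = (4*6² + 13)*(-11) = (4*36 + 13)*(-11) = (144 + 13)*(-11) = 157*(-11) = -1727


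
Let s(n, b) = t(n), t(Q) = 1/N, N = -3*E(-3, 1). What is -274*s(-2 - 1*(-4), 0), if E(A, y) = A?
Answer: -274/9 ≈ -30.444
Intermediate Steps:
N = 9 (N = -3*(-3) = 9)
t(Q) = ⅑ (t(Q) = 1/9 = ⅑)
s(n, b) = ⅑
-274*s(-2 - 1*(-4), 0) = -274*⅑ = -274/9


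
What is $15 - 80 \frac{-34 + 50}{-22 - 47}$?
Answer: $\frac{2315}{69} \approx 33.551$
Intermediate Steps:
$15 - 80 \frac{-34 + 50}{-22 - 47} = 15 - 80 \frac{16}{-69} = 15 - 80 \cdot 16 \left(- \frac{1}{69}\right) = 15 - - \frac{1280}{69} = 15 + \frac{1280}{69} = \frac{2315}{69}$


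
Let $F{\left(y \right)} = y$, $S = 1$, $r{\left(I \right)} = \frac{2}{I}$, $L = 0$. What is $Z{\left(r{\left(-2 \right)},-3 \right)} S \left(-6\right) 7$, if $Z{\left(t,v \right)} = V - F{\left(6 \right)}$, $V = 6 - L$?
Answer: $0$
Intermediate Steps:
$V = 6$ ($V = 6 - 0 = 6 + 0 = 6$)
$Z{\left(t,v \right)} = 0$ ($Z{\left(t,v \right)} = 6 - 6 = 0$)
$Z{\left(r{\left(-2 \right)},-3 \right)} S \left(-6\right) 7 = 0 \cdot 1 \left(-6\right) 7 = 0 \left(-6\right) 7 = 0 \cdot 7 = 0$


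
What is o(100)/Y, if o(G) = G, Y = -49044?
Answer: -25/12261 ≈ -0.0020390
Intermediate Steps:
o(100)/Y = 100/(-49044) = 100*(-1/49044) = -25/12261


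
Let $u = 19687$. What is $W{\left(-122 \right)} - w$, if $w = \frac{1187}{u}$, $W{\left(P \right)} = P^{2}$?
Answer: $\frac{293020121}{19687} \approx 14884.0$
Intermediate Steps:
$w = \frac{1187}{19687} \approx 0.060294$
$W{\left(-122 \right)} - w = \left(-122\right)^{2} - \frac{1187}{19687} = 14884 - \frac{1187}{19687} = \frac{293020121}{19687}$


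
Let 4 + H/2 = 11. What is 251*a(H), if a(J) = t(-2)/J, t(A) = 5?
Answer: 1255/14 ≈ 89.643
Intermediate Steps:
H = 14 (H = -8 + 2*11 = -8 + 22 = 14)
a(J) = 5/J
251*a(H) = 251*(5/14) = 1255/14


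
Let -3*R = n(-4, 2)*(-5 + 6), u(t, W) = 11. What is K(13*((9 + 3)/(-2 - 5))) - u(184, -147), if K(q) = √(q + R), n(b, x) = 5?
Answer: -11 + I*√10563/21 ≈ -11.0 + 4.8941*I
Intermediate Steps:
R = -5/3 (R = -5*(-5 + 6)/3 = -5/3 ≈ -1.6667)
K(q) = √(-5/3 + q) (K(q) = √(q - 5/3) = √(-5/3 + q))
K(13*((9 + 3)/(-2 - 5))) - u(184, -147) = √(-15 + 9*(13*((9 + 3)/(-2 - 5))))/3 - 1*11 = √(-15 + 9*(13*(12/(-7))))/3 - 11 = √(-15 + 9*(13*(12*(-⅐))))/3 - 11 = √(-15 + 9*(13*(-12/7)))/3 - 11 = √(-15 + 9*(-156/7))/3 - 11 = √(-15 - 1404/7)/3 - 11 = √(-1509/7)/3 - 11 = (I*√10563/7)/3 - 11 = I*√10563/21 - 11 = -11 + I*√10563/21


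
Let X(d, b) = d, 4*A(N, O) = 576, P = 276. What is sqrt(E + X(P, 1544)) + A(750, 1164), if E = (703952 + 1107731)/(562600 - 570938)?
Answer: 144 + sqrt(4082326490)/8338 ≈ 151.66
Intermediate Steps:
A(N, O) = 144 (A(N, O) = (1/4)*576 = 144)
E = -1811683/8338 (E = 1811683/(-8338) = 1811683*(-1/8338) = -1811683/8338 ≈ -217.28)
sqrt(E + X(P, 1544)) + A(750, 1164) = sqrt(-1811683/8338 + 276) + 144 = sqrt(489605/8338) + 144 = sqrt(4082326490)/8338 + 144 = 144 + sqrt(4082326490)/8338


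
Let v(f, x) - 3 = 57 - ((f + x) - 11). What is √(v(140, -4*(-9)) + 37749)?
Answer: 2*√9411 ≈ 194.02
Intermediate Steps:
v(f, x) = 71 - f - x (v(f, x) = 3 + (57 - ((f + x) - 11)) = 3 + (57 - (-11 + f + x)) = 3 + (57 + (11 - f - x)) = 3 + (68 - f - x) = 71 - f - x)
√(v(140, -4*(-9)) + 37749) = √((71 - 1*140 - (-4)*(-9)) + 37749) = √((71 - 140 - 1*36) + 37749) = √((71 - 140 - 36) + 37749) = √(-105 + 37749) = √37644 = 2*√9411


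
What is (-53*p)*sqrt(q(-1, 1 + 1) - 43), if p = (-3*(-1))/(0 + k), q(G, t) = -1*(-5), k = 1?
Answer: -159*I*sqrt(38) ≈ -980.14*I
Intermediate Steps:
q(G, t) = 5
p = 3 (p = (-3*(-1))/(0 + 1) = 3/1 = 3*1 = 3)
(-53*p)*sqrt(q(-1, 1 + 1) - 43) = (-53*3)*sqrt(5 - 43) = -159*I*sqrt(38)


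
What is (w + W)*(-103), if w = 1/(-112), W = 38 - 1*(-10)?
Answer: -553625/112 ≈ -4943.1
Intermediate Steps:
W = 48 (W = 38 + 10 = 48)
w = -1/112 ≈ -0.0089286
(w + W)*(-103) = (-1/112 + 48)*(-103) = (5375/112)*(-103) = -553625/112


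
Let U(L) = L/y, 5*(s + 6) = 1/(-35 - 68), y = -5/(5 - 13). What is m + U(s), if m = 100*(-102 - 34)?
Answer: -35044728/2575 ≈ -13610.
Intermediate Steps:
y = 5/8 (y = -5/(-8) = -5*(-⅛) = 5/8 ≈ 0.62500)
s = -3091/515 (s = -6 + 1/(5*(-35 - 68)) = -6 + (⅕)/(-103) = -6 + (⅕)*(-1/103) = -6 - 1/515 = -3091/515 ≈ -6.0019)
U(L) = 8*L/5 (U(L) = L/(5/8) = L*(8/5) = 8*L/5)
m = -13600 (m = 100*(-136) = -13600)
m + U(s) = -13600 + (8/5)*(-3091/515) = -13600 - 24728/2575 = -35044728/2575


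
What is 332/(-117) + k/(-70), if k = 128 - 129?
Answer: -23123/8190 ≈ -2.8233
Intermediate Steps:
k = -1
332/(-117) + k/(-70) = 332/(-117) - 1/(-70) = 332*(-1/117) - 1*(-1/70) = -332/117 + 1/70 = -23123/8190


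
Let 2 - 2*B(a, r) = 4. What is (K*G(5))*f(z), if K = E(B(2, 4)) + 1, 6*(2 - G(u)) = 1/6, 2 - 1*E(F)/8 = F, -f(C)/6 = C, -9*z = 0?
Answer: 0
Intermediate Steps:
z = 0 (z = -⅑*0 = 0)
f(C) = -6*C
B(a, r) = -1 (B(a, r) = 1 - ½*4 = 1 - 2 = -1)
E(F) = 16 - 8*F
G(u) = 71/36 (G(u) = 2 - ⅙/6 = 2 - ⅙*⅙ = 2 - 1/36 = 71/36)
K = 25 (K = (16 - 8*(-1)) + 1 = (16 + 8) + 1 = 24 + 1 = 25)
(K*G(5))*f(z) = (25*(71/36))*(-6*0) = (1775/36)*0 = 0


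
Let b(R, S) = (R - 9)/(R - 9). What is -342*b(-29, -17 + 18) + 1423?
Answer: 1081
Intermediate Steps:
b(R, S) = 1 (b(R, S) = (-9 + R)/(-9 + R) = 1)
-342*b(-29, -17 + 18) + 1423 = -342*1 + 1423 = -342 + 1423 = 1081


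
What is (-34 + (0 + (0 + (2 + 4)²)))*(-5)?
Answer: -10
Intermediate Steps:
(-34 + (0 + (0 + (2 + 4)²)))*(-5) = (-34 + (0 + (0 + 6²)))*(-5) = (-34 + (0 + (0 + 36)))*(-5) = (-34 + (0 + 36))*(-5) = (-34 + 36)*(-5) = 2*(-5) = -10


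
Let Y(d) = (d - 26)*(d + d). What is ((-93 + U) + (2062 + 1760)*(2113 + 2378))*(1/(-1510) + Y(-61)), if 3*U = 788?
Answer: 165061308842957/906 ≈ 1.8219e+11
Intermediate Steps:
U = 788/3 (U = (1/3)*788 = 788/3 ≈ 262.67)
Y(d) = 2*d*(-26 + d) (Y(d) = (-26 + d)*(2*d) = 2*d*(-26 + d))
((-93 + U) + (2062 + 1760)*(2113 + 2378))*(1/(-1510) + Y(-61)) = ((-93 + 788/3) + (2062 + 1760)*(2113 + 2378))*(1/(-1510) + 2*(-61)*(-26 - 61)) = (509/3 + 3822*4491)*(-1/1510 + 2*(-61)*(-87)) = (509/3 + 17164602)*(-1/1510 + 10614) = (51494315/3)*(16027139/1510) = 165061308842957/906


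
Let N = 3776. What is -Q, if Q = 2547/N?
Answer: -2547/3776 ≈ -0.67452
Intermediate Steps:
Q = 2547/3776 ≈ 0.67452
-Q = -1*2547/3776 = -2547/3776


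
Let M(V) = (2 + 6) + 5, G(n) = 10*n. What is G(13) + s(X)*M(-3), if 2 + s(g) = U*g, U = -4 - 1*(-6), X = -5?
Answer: -26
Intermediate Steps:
M(V) = 13 (M(V) = 8 + 5 = 13)
U = 2 (U = -4 + 6 = 2)
s(g) = -2 + 2*g
G(13) + s(X)*M(-3) = 10*13 + (-2 + 2*(-5))*13 = 130 + (-2 - 10)*13 = 130 - 12*13 = 130 - 156 = -26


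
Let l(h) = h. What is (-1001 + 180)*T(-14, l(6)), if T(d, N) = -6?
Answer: 4926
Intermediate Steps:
(-1001 + 180)*T(-14, l(6)) = (-1001 + 180)*(-6) = -821*(-6) = 4926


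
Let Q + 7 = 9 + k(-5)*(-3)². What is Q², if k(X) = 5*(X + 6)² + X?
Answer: 4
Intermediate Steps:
k(X) = X + 5*(6 + X)² (k(X) = 5*(6 + X)² + X = X + 5*(6 + X)²)
Q = 2 (Q = -7 + (9 + (-5 + 5*(6 - 5)²)*(-3)²) = -7 + (9 + (-5 + 5*1²)*9) = -7 + (9 + (-5 + 5*1)*9) = -7 + (9 + (-5 + 5)*9) = -7 + (9 + 0*9) = -7 + (9 + 0) = -7 + 9 = 2)
Q² = 2² = 4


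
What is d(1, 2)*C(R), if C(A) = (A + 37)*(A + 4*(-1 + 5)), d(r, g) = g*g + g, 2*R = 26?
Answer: 8700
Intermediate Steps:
R = 13 (R = (½)*26 = 13)
d(r, g) = g + g² (d(r, g) = g² + g = g + g²)
C(A) = (16 + A)*(37 + A) (C(A) = (37 + A)*(A + 4*4) = (37 + A)*(A + 16) = (37 + A)*(16 + A) = (16 + A)*(37 + A))
d(1, 2)*C(R) = (2*(1 + 2))*(592 + 13² + 53*13) = (2*3)*(592 + 169 + 689) = 6*1450 = 8700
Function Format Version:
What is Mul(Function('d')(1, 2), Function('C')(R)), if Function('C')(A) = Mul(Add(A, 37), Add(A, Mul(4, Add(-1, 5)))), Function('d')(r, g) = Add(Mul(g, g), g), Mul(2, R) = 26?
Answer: 8700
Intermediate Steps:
R = 13 (R = Mul(Rational(1, 2), 26) = 13)
Function('d')(r, g) = Add(g, Pow(g, 2)) (Function('d')(r, g) = Add(Pow(g, 2), g) = Add(g, Pow(g, 2)))
Function('C')(A) = Mul(Add(16, A), Add(37, A)) (Function('C')(A) = Mul(Add(37, A), Add(A, Mul(4, 4))) = Mul(Add(37, A), Add(A, 16)) = Mul(Add(37, A), Add(16, A)) = Mul(Add(16, A), Add(37, A)))
Mul(Function('d')(1, 2), Function('C')(R)) = Mul(Mul(2, Add(1, 2)), Add(592, Pow(13, 2), Mul(53, 13))) = Mul(Mul(2, 3), Add(592, 169, 689)) = Mul(6, 1450) = 8700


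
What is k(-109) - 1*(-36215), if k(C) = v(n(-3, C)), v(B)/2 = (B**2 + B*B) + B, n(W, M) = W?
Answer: 36245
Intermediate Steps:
v(B) = 2*B + 4*B**2 (v(B) = 2*((B**2 + B*B) + B) = 2*((B**2 + B**2) + B) = 2*(2*B**2 + B) = 2*(B + 2*B**2) = 2*B + 4*B**2)
k(C) = 30 (k(C) = 2*(-3)*(1 + 2*(-3)) = 2*(-3)*(1 - 6) = 2*(-3)*(-5) = 30)
k(-109) - 1*(-36215) = 30 - 1*(-36215) = 30 + 36215 = 36245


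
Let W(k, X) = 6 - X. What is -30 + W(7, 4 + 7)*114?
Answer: -600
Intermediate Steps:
-30 + W(7, 4 + 7)*114 = -30 + (6 - (4 + 7))*114 = -30 + (6 - 1*11)*114 = -30 + (6 - 11)*114 = -30 - 5*114 = -30 - 570 = -600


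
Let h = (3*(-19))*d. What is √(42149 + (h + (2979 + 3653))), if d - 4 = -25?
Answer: √49978 ≈ 223.56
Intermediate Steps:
d = -21 (d = 4 - 25 = -21)
h = 1197 (h = (3*(-19))*(-21) = -57*(-21) = 1197)
√(42149 + (h + (2979 + 3653))) = √(42149 + (1197 + (2979 + 3653))) = √(42149 + (1197 + 6632)) = √(42149 + 7829) = √49978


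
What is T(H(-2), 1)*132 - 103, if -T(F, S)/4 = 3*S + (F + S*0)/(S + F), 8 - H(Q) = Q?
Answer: -2167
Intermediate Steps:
H(Q) = 8 - Q
T(F, S) = -12*S - 4*F/(F + S) (T(F, S) = -4*(3*S + (F + S*0)/(S + F)) = -4*(3*S + (F + 0)/(F + S)) = -4*(3*S + F/(F + S)) = -12*S - 4*F/(F + S))
T(H(-2), 1)*132 - 103 = (4*(-(8 - 1*(-2)) - 3*1² - 3*(8 - 1*(-2))*1)/((8 - 1*(-2)) + 1))*132 - 103 = (4*(-(8 + 2) - 3*1 - 3*(8 + 2)*1)/((8 + 2) + 1))*132 - 103 = (4*(-1*10 - 3 - 3*10*1)/(10 + 1))*132 - 103 = (4*(-10 - 3 - 30)/11)*132 - 103 = (4*(1/11)*(-43))*132 - 103 = -172/11*132 - 103 = -2064 - 103 = -2167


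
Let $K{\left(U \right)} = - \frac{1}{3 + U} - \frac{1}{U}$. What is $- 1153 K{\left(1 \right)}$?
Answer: $\frac{5765}{4} \approx 1441.3$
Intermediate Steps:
$K{\left(U \right)} = - \frac{1}{U} - \frac{1}{3 + U}$
$- 1153 K{\left(1 \right)} = - 1153 \frac{-3 - 2}{1 \left(3 + 1\right)} = - 1153 \cdot 1 \cdot \frac{1}{4} \left(-3 - 2\right) = - 1153 \cdot 1 \cdot \frac{1}{4} \left(-5\right) = \left(-1153\right) \left(- \frac{5}{4}\right) = \frac{5765}{4}$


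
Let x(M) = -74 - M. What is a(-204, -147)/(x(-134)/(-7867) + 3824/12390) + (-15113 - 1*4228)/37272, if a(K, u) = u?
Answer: -22275654408777/45565032424 ≈ -488.88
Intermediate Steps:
a(-204, -147)/(x(-134)/(-7867) + 3824/12390) + (-15113 - 1*4228)/37272 = -147/((-74 - 1*(-134))/(-7867) + 3824/12390) + (-15113 - 1*4228)/37272 = -147/((-74 + 134)*(-1/7867) + 3824*(1/12390)) + (-15113 - 4228)*(1/37272) = -147/(60*(-1/7867) + 1912/6195) - 19341*1/37272 = -147/(-60/7867 + 1912/6195) - 6447/12424 = -147/14670004/48736065 - 6447/12424 = -147*48736065/14670004 - 6447/12424 = -7164201555/14670004 - 6447/12424 = -22275654408777/45565032424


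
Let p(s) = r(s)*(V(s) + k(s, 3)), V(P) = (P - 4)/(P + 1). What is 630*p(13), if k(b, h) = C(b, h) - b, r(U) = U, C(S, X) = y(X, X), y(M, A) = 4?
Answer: -68445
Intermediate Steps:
V(P) = (-4 + P)/(1 + P)
C(S, X) = 4
k(b, h) = 4 - b
p(s) = s*(4 - s + (-4 + s)/(1 + s)) (p(s) = s*((-4 + s)/(1 + s) + (4 - s)) = s*(4 - s + (-4 + s)/(1 + s)))
630*p(13) = 630*(13²*(4 - 1*13)/(1 + 13)) = 630*(169*(4 - 13)/14) = 630*(169*(1/14)*(-9)) = 630*(-1521/14) = -68445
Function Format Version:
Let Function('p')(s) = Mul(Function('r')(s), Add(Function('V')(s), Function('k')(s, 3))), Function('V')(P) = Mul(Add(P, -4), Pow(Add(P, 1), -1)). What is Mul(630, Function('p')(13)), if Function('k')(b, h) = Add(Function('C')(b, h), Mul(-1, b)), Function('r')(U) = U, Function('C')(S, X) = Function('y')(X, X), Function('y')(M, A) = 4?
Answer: -68445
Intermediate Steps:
Function('V')(P) = Mul(Pow(Add(1, P), -1), Add(-4, P)) (Function('V')(P) = Mul(Add(-4, P), Pow(Add(1, P), -1)) = Mul(Pow(Add(1, P), -1), Add(-4, P)))
Function('C')(S, X) = 4
Function('k')(b, h) = Add(4, Mul(-1, b))
Function('p')(s) = Mul(s, Add(4, Mul(-1, s), Mul(Pow(Add(1, s), -1), Add(-4, s)))) (Function('p')(s) = Mul(s, Add(Mul(Pow(Add(1, s), -1), Add(-4, s)), Add(4, Mul(-1, s)))) = Mul(s, Add(4, Mul(-1, s), Mul(Pow(Add(1, s), -1), Add(-4, s)))))
Mul(630, Function('p')(13)) = Mul(630, Mul(Pow(13, 2), Pow(Add(1, 13), -1), Add(4, Mul(-1, 13)))) = Mul(630, Mul(169, Pow(14, -1), Add(4, -13))) = Mul(630, Mul(169, Rational(1, 14), -9)) = Mul(630, Rational(-1521, 14)) = -68445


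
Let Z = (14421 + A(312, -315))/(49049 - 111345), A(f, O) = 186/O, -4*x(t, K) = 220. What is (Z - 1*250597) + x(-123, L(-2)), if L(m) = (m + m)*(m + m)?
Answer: -1639536298303/6541080 ≈ -2.5065e+5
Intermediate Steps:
L(m) = 4*m**2 (L(m) = (2*m)*(2*m) = 4*m**2)
x(t, K) = -55 (x(t, K) = -1/4*220 = -55)
Z = -1514143/6541080 (Z = (14421 + 186/(-315))/(49049 - 111345) = (14421 + 186*(-1/315))/(-62296) = (14421 - 62/105)*(-1/62296) = (1514143/105)*(-1/62296) = -1514143/6541080 ≈ -0.23148)
(Z - 1*250597) + x(-123, L(-2)) = (-1514143/6541080 - 1*250597) - 55 = (-1514143/6541080 - 250597) - 55 = -1639176538903/6541080 - 55 = -1639536298303/6541080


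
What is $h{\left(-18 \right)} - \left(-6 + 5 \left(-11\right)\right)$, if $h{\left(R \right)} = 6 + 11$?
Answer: $78$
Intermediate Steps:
$h{\left(R \right)} = 17$
$h{\left(-18 \right)} - \left(-6 + 5 \left(-11\right)\right) = 17 - \left(-6 + 5 \left(-11\right)\right) = 17 - \left(-6 - 55\right) = 17 - -61 = 17 + 61 = 78$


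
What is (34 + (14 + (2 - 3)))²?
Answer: 2209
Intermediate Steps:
(34 + (14 + (2 - 3)))² = (34 + (14 - 1))² = (34 + 13)² = 47² = 2209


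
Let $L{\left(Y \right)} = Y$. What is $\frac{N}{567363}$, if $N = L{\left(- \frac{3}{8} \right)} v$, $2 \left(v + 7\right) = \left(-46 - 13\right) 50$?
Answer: $\frac{741}{756484} \approx 0.00097953$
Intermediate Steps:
$v = -1482$ ($v = -7 + \frac{\left(-46 - 13\right) 50}{2} = -7 + \frac{\left(-59\right) 50}{2} = -7 + \frac{1}{2} \left(-2950\right) = -7 - 1475 = -1482$)
$N = \frac{2223}{4}$ ($N = - \frac{3}{8} \left(-1482\right) = \left(-3\right) \frac{1}{8} \left(-1482\right) = \left(- \frac{3}{8}\right) \left(-1482\right) = \frac{2223}{4} \approx 555.75$)
$\frac{N}{567363} = \frac{2223}{4 \cdot 567363} = \frac{2223}{4} \cdot \frac{1}{567363} = \frac{741}{756484}$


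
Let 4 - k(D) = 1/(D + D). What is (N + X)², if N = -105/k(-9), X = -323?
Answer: 648669961/5329 ≈ 1.2172e+5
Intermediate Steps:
k(D) = 4 - 1/(2*D) (k(D) = 4 - 1/(D + D) = 4 - 1/(2*D))
N = -1890/73 (N = -105/(4 - ½/(-9)) = -105/(4 - ½*(-⅑)) = -105/(4 + 1/18) = -105/73/18 = -105*18/73 = -1890/73 ≈ -25.890)
(N + X)² = (-1890/73 - 323)² = (-25469/73)² = 648669961/5329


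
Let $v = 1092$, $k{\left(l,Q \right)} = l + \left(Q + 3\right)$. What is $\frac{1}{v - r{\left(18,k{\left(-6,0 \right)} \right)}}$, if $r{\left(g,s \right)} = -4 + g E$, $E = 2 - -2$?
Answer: $\frac{1}{1024} \approx 0.00097656$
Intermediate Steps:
$E = 4$ ($E = 2 + 2 = 4$)
$k{\left(l,Q \right)} = 3 + Q + l$ ($k{\left(l,Q \right)} = l + \left(3 + Q\right) = 3 + Q + l$)
$r{\left(g,s \right)} = -4 + 4 g$ ($r{\left(g,s \right)} = -4 + g 4 = -4 + 4 g$)
$\frac{1}{v - r{\left(18,k{\left(-6,0 \right)} \right)}} = \frac{1}{1092 - \left(-4 + 4 \cdot 18\right)} = \frac{1}{1092 - \left(-4 + 72\right)} = \frac{1}{1092 - 68} = \frac{1}{1024}$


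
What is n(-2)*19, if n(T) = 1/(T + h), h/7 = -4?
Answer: -19/30 ≈ -0.63333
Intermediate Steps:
h = -28 (h = 7*(-4) = -28)
n(T) = 1/(-28 + T) (n(T) = 1/(T - 28) = 1/(-28 + T))
n(-2)*19 = 19/(-28 - 2) = 19/(-30) = -1/30*19 = -19/30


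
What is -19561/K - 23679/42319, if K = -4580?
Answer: 719352139/193821020 ≈ 3.7114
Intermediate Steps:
-19561/K - 23679/42319 = -19561/(-4580) - 23679/42319 = -19561*(-1/4580) - 23679*1/42319 = 19561/4580 - 23679/42319 = 719352139/193821020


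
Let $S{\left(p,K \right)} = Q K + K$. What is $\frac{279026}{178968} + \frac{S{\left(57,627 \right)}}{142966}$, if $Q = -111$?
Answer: $\frac{6886952039}{6396584772} \approx 1.0767$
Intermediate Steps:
$S{\left(p,K \right)} = - 110 K$ ($S{\left(p,K \right)} = - 111 K + K = - 110 K$)
$\frac{279026}{178968} + \frac{S{\left(57,627 \right)}}{142966} = \frac{279026}{178968} + \frac{\left(-110\right) 627}{142966} = 279026 \cdot \frac{1}{178968} - \frac{34485}{71483} = \frac{139513}{89484} - \frac{34485}{71483} = \frac{6886952039}{6396584772}$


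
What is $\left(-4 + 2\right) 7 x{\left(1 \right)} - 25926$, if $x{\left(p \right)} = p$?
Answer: $-25940$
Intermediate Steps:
$\left(-4 + 2\right) 7 x{\left(1 \right)} - 25926 = \left(-4 + 2\right) 7 \cdot 1 - 25926 = \left(-2\right) 7 \cdot 1 - 25926 = \left(-14\right) 1 - 25926 = -14 - 25926 = -25940$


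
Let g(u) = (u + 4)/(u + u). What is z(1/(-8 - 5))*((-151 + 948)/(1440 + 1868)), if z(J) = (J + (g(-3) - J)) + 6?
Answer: 27895/19848 ≈ 1.4054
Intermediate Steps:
g(u) = (4 + u)/(2*u) (g(u) = (4 + u)/((2*u)) = (4 + u)*(1/(2*u)) = (4 + u)/(2*u))
z(J) = 35/6 (z(J) = (J + ((½)*(4 - 3)/(-3) - J)) + 6 = (J + ((½)*(-⅓)*1 - J)) + 6 = (J + (-⅙ - J)) + 6 = -⅙ + 6 = 35/6)
z(1/(-8 - 5))*((-151 + 948)/(1440 + 1868)) = 35*((-151 + 948)/(1440 + 1868))/6 = 35*(797/3308)/6 = 35*(797*(1/3308))/6 = (35/6)*(797/3308) = 27895/19848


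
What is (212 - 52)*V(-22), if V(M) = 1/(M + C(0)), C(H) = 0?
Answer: -80/11 ≈ -7.2727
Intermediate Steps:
V(M) = 1/M (V(M) = 1/(M + 0) = 1/M)
(212 - 52)*V(-22) = (212 - 52)/(-22) = 160*(-1/22) = -80/11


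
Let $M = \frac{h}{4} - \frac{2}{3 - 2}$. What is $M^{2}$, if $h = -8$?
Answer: $16$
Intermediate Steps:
$M = -4$ ($M = - \frac{8}{4} - \frac{2}{3 - 2} = \left(-8\right) \frac{1}{4} - \frac{2}{3 - 2} = -2 - \frac{2}{1} = -2 - 2 = -4$)
$M^{2} = \left(-4\right)^{2} = 16$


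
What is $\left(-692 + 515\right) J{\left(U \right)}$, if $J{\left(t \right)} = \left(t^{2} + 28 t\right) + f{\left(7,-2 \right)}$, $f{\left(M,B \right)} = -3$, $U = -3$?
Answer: $13806$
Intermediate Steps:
$J{\left(t \right)} = -3 + t^{2} + 28 t$ ($J{\left(t \right)} = \left(t^{2} + 28 t\right) - 3 = -3 + t^{2} + 28 t$)
$\left(-692 + 515\right) J{\left(U \right)} = \left(-692 + 515\right) \left(-3 + \left(-3\right)^{2} + 28 \left(-3\right)\right) = - 177 \left(-3 + 9 - 84\right) = \left(-177\right) \left(-78\right) = 13806$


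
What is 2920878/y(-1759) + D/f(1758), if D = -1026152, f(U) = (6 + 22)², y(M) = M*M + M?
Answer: -66060467429/50507926 ≈ -1307.9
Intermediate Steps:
y(M) = M + M² (y(M) = M² + M = M + M²)
f(U) = 784 (f(U) = 28² = 784)
2920878/y(-1759) + D/f(1758) = 2920878/((-1759*(1 - 1759))) - 1026152/784 = 2920878/((-1759*(-1758))) - 1026152*1/784 = 2920878/3092322 - 128269/98 = 2920878*(1/3092322) - 128269/98 = 486813/515387 - 128269/98 = -66060467429/50507926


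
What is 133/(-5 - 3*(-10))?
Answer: 133/25 ≈ 5.3200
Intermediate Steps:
133/(-5 - 3*(-10)) = 133/(-5 + 30) = 133/25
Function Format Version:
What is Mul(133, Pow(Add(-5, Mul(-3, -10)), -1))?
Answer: Rational(133, 25) ≈ 5.3200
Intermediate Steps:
Mul(133, Pow(Add(-5, Mul(-3, -10)), -1)) = Mul(133, Pow(Add(-5, 30), -1)) = Mul(133, Pow(25, -1)) = Mul(133, Rational(1, 25)) = Rational(133, 25)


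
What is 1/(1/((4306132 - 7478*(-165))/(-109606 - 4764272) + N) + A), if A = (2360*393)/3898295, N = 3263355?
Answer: 6200311719611902696/1475176332318034425 ≈ 4.2031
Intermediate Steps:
A = 185496/779659 (A = 927480*(1/3898295) = 185496/779659 ≈ 0.23792)
1/(1/((4306132 - 7478*(-165))/(-109606 - 4764272) + N) + A) = 1/(1/((4306132 - 7478*(-165))/(-109606 - 4764272) + 3263355) + 185496/779659) = 1/(1/((4306132 + 1233870)/(-4873878) + 3263355) + 185496/779659) = 1/(1/(5540002*(-1/4873878) + 3263355) + 185496/779659) = 1/(1/(-2770001/2436939 + 3263355) + 185496/779659) = 1/(1/(7952594300344/2436939) + 185496/779659) = 1/(2436939/7952594300344 + 185496/779659) = 1/(1475176332318034425/6200311719611902696) = 6200311719611902696/1475176332318034425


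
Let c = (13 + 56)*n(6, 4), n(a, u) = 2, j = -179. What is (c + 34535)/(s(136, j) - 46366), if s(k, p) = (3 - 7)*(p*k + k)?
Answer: 34673/50466 ≈ 0.68706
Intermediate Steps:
c = 138 (c = (13 + 56)*2 = 69*2 = 138)
s(k, p) = -4*k - 4*k*p (s(k, p) = -4*(k*p + k) = -4*(k + k*p) = -4*k - 4*k*p)
(c + 34535)/(s(136, j) - 46366) = (138 + 34535)/(-4*136*(1 - 179) - 46366) = 34673/(-4*136*(-178) - 46366) = 34673/(96832 - 46366) = 34673/50466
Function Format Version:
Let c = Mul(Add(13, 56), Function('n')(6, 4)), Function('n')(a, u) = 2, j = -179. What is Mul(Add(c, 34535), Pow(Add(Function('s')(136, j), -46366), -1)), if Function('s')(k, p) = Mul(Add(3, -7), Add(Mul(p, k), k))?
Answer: Rational(34673, 50466) ≈ 0.68706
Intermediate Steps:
c = 138 (c = Mul(Add(13, 56), 2) = Mul(69, 2) = 138)
Function('s')(k, p) = Add(Mul(-4, k), Mul(-4, k, p)) (Function('s')(k, p) = Mul(-4, Add(Mul(k, p), k)) = Mul(-4, Add(k, Mul(k, p))) = Add(Mul(-4, k), Mul(-4, k, p)))
Mul(Add(c, 34535), Pow(Add(Function('s')(136, j), -46366), -1)) = Mul(Add(138, 34535), Pow(Add(Mul(-4, 136, Add(1, -179)), -46366), -1)) = Mul(34673, Pow(Add(Mul(-4, 136, -178), -46366), -1)) = Mul(34673, Pow(Add(96832, -46366), -1)) = Mul(34673, Pow(50466, -1)) = Mul(34673, Rational(1, 50466)) = Rational(34673, 50466)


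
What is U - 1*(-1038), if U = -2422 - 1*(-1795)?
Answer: 411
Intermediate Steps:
U = -627 (U = -2422 + 1795 = -627)
U - 1*(-1038) = -627 - 1*(-1038) = -627 + 1038 = 411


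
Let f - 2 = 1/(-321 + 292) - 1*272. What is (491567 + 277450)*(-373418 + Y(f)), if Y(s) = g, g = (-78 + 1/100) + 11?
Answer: -28721630655483/100 ≈ -2.8722e+11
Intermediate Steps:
f = -7831/29 (f = 2 + (1/(-321 + 292) - 1*272) = 2 + (1/(-29) - 272) = 2 + (-1/29 - 272) = 2 - 7889/29 = -7831/29 ≈ -270.03)
g = -6699/100 (g = (-78 + 1/100) + 11 = -7799/100 + 11 = -6699/100 ≈ -66.990)
Y(s) = -6699/100
(491567 + 277450)*(-373418 + Y(f)) = (491567 + 277450)*(-373418 - 6699/100) = 769017*(-37348499/100) = -28721630655483/100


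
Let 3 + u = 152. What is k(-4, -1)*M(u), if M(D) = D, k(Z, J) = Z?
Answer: -596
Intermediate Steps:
u = 149 (u = -3 + 152 = 149)
k(-4, -1)*M(u) = -4*149 = -596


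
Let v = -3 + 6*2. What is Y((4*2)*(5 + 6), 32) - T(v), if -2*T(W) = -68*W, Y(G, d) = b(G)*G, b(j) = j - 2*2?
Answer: 7086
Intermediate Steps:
b(j) = -4 + j (b(j) = j - 4 = -4 + j)
Y(G, d) = G*(-4 + G) (Y(G, d) = (-4 + G)*G = G*(-4 + G))
v = 9 (v = -3 + 12 = 9)
T(W) = 34*W (T(W) = -(-34)*W = 34*W)
Y((4*2)*(5 + 6), 32) - T(v) = ((4*2)*(5 + 6))*(-4 + (4*2)*(5 + 6)) - 34*9 = (8*11)*(-4 + 8*11) - 1*306 = 88*(-4 + 88) - 306 = 88*84 - 306 = 7392 - 306 = 7086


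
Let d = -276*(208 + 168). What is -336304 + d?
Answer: -440080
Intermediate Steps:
d = -103776 (d = -276*376 = -103776)
-336304 + d = -336304 - 103776 = -440080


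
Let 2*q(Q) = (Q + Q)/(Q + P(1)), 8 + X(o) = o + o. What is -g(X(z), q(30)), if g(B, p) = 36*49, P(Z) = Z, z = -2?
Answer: -1764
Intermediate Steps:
X(o) = -8 + 2*o (X(o) = -8 + (o + o) = -8 + 2*o)
q(Q) = Q/(1 + Q) (q(Q) = ((Q + Q)/(Q + 1))/2 = ((2*Q)/(1 + Q))/2 = (2*Q/(1 + Q))/2 = Q/(1 + Q))
g(B, p) = 1764
-g(X(z), q(30)) = -1*1764 = -1764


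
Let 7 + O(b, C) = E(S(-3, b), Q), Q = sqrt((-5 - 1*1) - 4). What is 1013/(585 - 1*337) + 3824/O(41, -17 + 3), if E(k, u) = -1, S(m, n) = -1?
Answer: -117531/248 ≈ -473.92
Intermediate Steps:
Q = I*sqrt(10) (Q = sqrt((-5 - 1) - 4) = sqrt(-6 - 4) = sqrt(-10) = I*sqrt(10) ≈ 3.1623*I)
O(b, C) = -8 (O(b, C) = -7 - 1 = -8)
1013/(585 - 1*337) + 3824/O(41, -17 + 3) = 1013/(585 - 1*337) + 3824/(-8) = 1013/(585 - 337) + 3824*(-1/8) = 1013/248 - 478 = -117531/248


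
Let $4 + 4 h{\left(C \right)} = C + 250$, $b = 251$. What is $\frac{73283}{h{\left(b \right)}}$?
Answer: $\frac{41876}{71} \approx 589.8$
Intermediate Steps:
$h{\left(C \right)} = \frac{123}{2} + \frac{C}{4}$ ($h{\left(C \right)} = -1 + \frac{C + 250}{4} = -1 + \frac{250 + C}{4} = -1 + \left(\frac{125}{2} + \frac{C}{4}\right) = \frac{123}{2} + \frac{C}{4}$)
$\frac{73283}{h{\left(b \right)}} = \frac{73283}{\frac{123}{2} + \frac{1}{4} \cdot 251} = \frac{73283}{\frac{123}{2} + \frac{251}{4}} = \frac{73283}{\frac{497}{4}} = 73283 \cdot \frac{4}{497} = \frac{41876}{71}$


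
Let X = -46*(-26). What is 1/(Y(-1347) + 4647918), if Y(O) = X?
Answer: 1/4649114 ≈ 2.1509e-7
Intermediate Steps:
X = 1196
Y(O) = 1196
1/(Y(-1347) + 4647918) = 1/(1196 + 4647918) = 1/4649114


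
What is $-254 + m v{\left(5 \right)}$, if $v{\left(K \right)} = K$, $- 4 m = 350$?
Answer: $- \frac{1383}{2} \approx -691.5$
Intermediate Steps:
$m = - \frac{175}{2}$ ($m = \left(- \frac{1}{4}\right) 350 = - \frac{175}{2} \approx -87.5$)
$-254 + m v{\left(5 \right)} = -254 - \frac{875}{2} = - \frac{1383}{2}$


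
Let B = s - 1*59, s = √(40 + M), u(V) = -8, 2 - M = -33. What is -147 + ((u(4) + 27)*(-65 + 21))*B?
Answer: 49177 - 4180*√3 ≈ 41937.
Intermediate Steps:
M = 35 (M = 2 - 1*(-33) = 2 + 33 = 35)
s = 5*√3 (s = √(40 + 35) = √75 = 5*√3 ≈ 8.6602)
B = -59 + 5*√3 (B = 5*√3 - 1*59 = 5*√3 - 59 = -59 + 5*√3 ≈ -50.340)
-147 + ((u(4) + 27)*(-65 + 21))*B = -147 + ((-8 + 27)*(-65 + 21))*(-59 + 5*√3) = -147 + (19*(-44))*(-59 + 5*√3) = -147 - 836*(-59 + 5*√3) = -147 + (49324 - 4180*√3) = 49177 - 4180*√3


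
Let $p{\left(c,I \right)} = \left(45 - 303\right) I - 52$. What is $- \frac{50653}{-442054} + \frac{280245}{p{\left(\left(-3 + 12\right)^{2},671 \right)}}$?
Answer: $- \frac{5755592161}{3827524559} \approx -1.5037$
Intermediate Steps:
$p{\left(c,I \right)} = -52 - 258 I$ ($p{\left(c,I \right)} = \left(45 - 303\right) I - 52 = - 258 I - 52 = -52 - 258 I$)
$- \frac{50653}{-442054} + \frac{280245}{p{\left(\left(-3 + 12\right)^{2},671 \right)}} = - \frac{50653}{-442054} + \frac{280245}{-52 - 173118} = \left(-50653\right) \left(- \frac{1}{442054}\right) + \frac{280245}{-52 - 173118} = \frac{50653}{442054} + \frac{280245}{-173170} = \frac{50653}{442054} + 280245 \left(- \frac{1}{173170}\right) = \frac{50653}{442054} - \frac{56049}{34634} = - \frac{5755592161}{3827524559}$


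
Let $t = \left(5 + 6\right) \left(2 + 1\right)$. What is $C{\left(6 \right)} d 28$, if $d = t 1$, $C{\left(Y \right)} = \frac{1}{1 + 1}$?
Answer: $462$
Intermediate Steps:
$t = 33$ ($t = 11 \cdot 3 = 33$)
$C{\left(Y \right)} = \frac{1}{2}$
$d = 33$ ($d = 33 \cdot 1 = 33$)
$C{\left(6 \right)} d 28 = \frac{1}{2} \cdot 33 \cdot 28 = \frac{33}{2} \cdot 28 = 462$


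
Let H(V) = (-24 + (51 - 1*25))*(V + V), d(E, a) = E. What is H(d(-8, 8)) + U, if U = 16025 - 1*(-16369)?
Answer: 32362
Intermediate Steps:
H(V) = 4*V (H(V) = (-24 + (51 - 25))*(2*V) = (-24 + 26)*(2*V) = 2*(2*V) = 4*V)
U = 32394 (U = 16025 + 16369 = 32394)
H(d(-8, 8)) + U = 4*(-8) + 32394 = -32 + 32394 = 32362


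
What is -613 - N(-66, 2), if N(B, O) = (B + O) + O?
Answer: -551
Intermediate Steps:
N(B, O) = B + 2*O
-613 - N(-66, 2) = -613 - (-66 + 2*2) = -613 - (-66 + 4) = -613 - 1*(-62) = -613 + 62 = -551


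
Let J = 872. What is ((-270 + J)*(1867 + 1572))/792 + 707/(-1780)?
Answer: 230283431/88110 ≈ 2613.6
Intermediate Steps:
((-270 + J)*(1867 + 1572))/792 + 707/(-1780) = ((-270 + 872)*(1867 + 1572))/792 + 707/(-1780) = (602*3439)*(1/792) + 707*(-1/1780) = 2070278*(1/792) - 707/1780 = 1035139/396 - 707/1780 = 230283431/88110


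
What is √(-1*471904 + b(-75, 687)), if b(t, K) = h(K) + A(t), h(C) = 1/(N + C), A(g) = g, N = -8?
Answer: 2*I*√54400417365/679 ≈ 687.01*I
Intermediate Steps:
h(C) = 1/(-8 + C)
b(t, K) = t + 1/(-8 + K) (b(t, K) = 1/(-8 + K) + t = t + 1/(-8 + K))
√(-1*471904 + b(-75, 687)) = √(-1*471904 + (1 - 75*(-8 + 687))/(-8 + 687)) = √(-471904 + (1 - 75*679)/679) = √(-471904 + (1 - 50925)/679) = √(-471904 + (1/679)*(-50924)) = √(-471904 - 50924/679) = √(-320473740/679) = 2*I*√54400417365/679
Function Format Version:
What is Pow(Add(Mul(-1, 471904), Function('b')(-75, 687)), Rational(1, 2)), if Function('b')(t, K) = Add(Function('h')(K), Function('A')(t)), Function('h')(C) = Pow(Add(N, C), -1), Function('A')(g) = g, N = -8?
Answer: Mul(Rational(2, 679), I, Pow(54400417365, Rational(1, 2))) ≈ Mul(687.01, I)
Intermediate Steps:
Function('h')(C) = Pow(Add(-8, C), -1)
Function('b')(t, K) = Add(t, Pow(Add(-8, K), -1)) (Function('b')(t, K) = Add(Pow(Add(-8, K), -1), t) = Add(t, Pow(Add(-8, K), -1)))
Pow(Add(Mul(-1, 471904), Function('b')(-75, 687)), Rational(1, 2)) = Pow(Add(Mul(-1, 471904), Mul(Pow(Add(-8, 687), -1), Add(1, Mul(-75, Add(-8, 687))))), Rational(1, 2)) = Pow(Add(-471904, Mul(Pow(679, -1), Add(1, Mul(-75, 679)))), Rational(1, 2)) = Pow(Add(-471904, Mul(Rational(1, 679), Add(1, -50925))), Rational(1, 2)) = Pow(Add(-471904, Mul(Rational(1, 679), -50924)), Rational(1, 2)) = Pow(Add(-471904, Rational(-50924, 679)), Rational(1, 2)) = Pow(Rational(-320473740, 679), Rational(1, 2)) = Mul(Rational(2, 679), I, Pow(54400417365, Rational(1, 2)))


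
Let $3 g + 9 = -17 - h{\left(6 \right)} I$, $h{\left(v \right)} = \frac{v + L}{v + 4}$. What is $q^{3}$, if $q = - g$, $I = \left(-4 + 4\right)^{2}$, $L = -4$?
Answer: $\frac{17576}{27} \approx 650.96$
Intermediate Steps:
$h{\left(v \right)} = \frac{-4 + v}{4 + v}$ ($h{\left(v \right)} = \frac{v - 4}{v + 4} = \frac{-4 + v}{4 + v}$)
$I = 0$ ($I = 0^{2} = 0$)
$g = - \frac{26}{3}$ ($g = -3 + \frac{-17 - \frac{-4 + 6}{4 + 6} \cdot 0}{3} = -3 + \frac{-17 - \frac{1}{10} \cdot 2 \cdot 0}{3} = -3 + \frac{-17 - \frac{1}{5} \cdot 0}{3} = -3 + \frac{-17 - 0}{3} = -3 + \frac{-17 + 0}{3} = -3 + \frac{1}{3} \left(-17\right) = -3 - \frac{17}{3} = - \frac{26}{3} \approx -8.6667$)
$q = \frac{26}{3}$ ($q = \left(-1\right) \left(- \frac{26}{3}\right) = \frac{26}{3} \approx 8.6667$)
$q^{3} = \left(\frac{26}{3}\right)^{3} = \frac{17576}{27}$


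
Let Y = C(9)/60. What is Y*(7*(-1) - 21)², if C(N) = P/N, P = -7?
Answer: -1372/135 ≈ -10.163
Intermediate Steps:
C(N) = -7/N
Y = -7/540 (Y = -7/9/60 = -7*⅑*(1/60) = -7/9*1/60 = -7/540 ≈ -0.012963)
Y*(7*(-1) - 21)² = -7*(7*(-1) - 21)²/540 = -7*(-7 - 21)²/540 = -7/540*(-28)² = -7/540*784 = -1372/135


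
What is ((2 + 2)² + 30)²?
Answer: 2116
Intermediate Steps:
((2 + 2)² + 30)² = (4² + 30)² = (16 + 30)² = 46² = 2116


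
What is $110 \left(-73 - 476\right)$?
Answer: $-60390$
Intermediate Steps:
$110 \left(-73 - 476\right) = 110 \left(-549\right) = -60390$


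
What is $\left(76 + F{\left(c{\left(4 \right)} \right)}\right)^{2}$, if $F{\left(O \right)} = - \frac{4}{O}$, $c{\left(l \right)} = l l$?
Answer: $\frac{91809}{16} \approx 5738.1$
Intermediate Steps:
$c{\left(l \right)} = l^{2}$
$\left(76 + F{\left(c{\left(4 \right)} \right)}\right)^{2} = \left(76 - \frac{4}{4^{2}}\right)^{2} = \left(76 - \frac{4}{16}\right)^{2} = \left(76 - \frac{1}{4}\right)^{2} = \left(\frac{303}{4}\right)^{2} = \frac{91809}{16}$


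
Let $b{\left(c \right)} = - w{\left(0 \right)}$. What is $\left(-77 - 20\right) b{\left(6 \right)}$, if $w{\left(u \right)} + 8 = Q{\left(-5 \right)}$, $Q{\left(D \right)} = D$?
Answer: $-1261$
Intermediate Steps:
$w{\left(u \right)} = -13$ ($w{\left(u \right)} = -8 - 5 = -13$)
$b{\left(c \right)} = 13$ ($b{\left(c \right)} = \left(-1\right) \left(-13\right) = 13$)
$\left(-77 - 20\right) b{\left(6 \right)} = \left(-77 - 20\right) 13 = \left(-97\right) 13 = -1261$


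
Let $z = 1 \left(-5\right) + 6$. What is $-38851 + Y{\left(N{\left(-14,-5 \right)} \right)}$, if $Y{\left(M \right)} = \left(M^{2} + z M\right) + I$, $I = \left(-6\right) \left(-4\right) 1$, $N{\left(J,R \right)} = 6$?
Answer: $-38785$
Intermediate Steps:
$I = 24$ ($I = 24 \cdot 1 = 24$)
$z = 1$ ($z = -5 + 6 = 1$)
$Y{\left(M \right)} = 24 + M + M^{2}$ ($Y{\left(M \right)} = \left(M^{2} + 1 M\right) + 24 = \left(M^{2} + M\right) + 24 = \left(M + M^{2}\right) + 24 = 24 + M + M^{2}$)
$-38851 + Y{\left(N{\left(-14,-5 \right)} \right)} = -38851 + \left(24 + 6 + 6^{2}\right) = -38851 + \left(24 + 6 + 36\right) = -38851 + 66 = -38785$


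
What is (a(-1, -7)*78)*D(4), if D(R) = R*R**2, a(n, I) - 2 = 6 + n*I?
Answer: 74880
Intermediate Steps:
a(n, I) = 8 + I*n (a(n, I) = 2 + (6 + n*I) = 2 + (6 + I*n) = 8 + I*n)
D(R) = R**3
(a(-1, -7)*78)*D(4) = ((8 - 7*(-1))*78)*4**3 = ((8 + 7)*78)*64 = (15*78)*64 = 1170*64 = 74880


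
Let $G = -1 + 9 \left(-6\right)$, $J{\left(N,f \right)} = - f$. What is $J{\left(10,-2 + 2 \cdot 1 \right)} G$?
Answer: $0$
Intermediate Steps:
$G = -55$ ($G = -1 - 54 = -55$)
$J{\left(10,-2 + 2 \cdot 1 \right)} G = - (-2 + 2 \cdot 1) \left(-55\right) = - (-2 + 2) \left(-55\right) = \left(-1\right) 0 \left(-55\right) = 0 \left(-55\right) = 0$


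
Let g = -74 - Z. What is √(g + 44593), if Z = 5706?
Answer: √38813 ≈ 197.01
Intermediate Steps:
g = -5780 (g = -74 - 1*5706 = -74 - 5706 = -5780)
√(g + 44593) = √(-5780 + 44593) = √38813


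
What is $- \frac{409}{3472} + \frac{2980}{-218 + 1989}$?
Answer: $\frac{1374603}{878416} \approx 1.5649$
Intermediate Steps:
$- \frac{409}{3472} + \frac{2980}{-218 + 1989} = \left(-409\right) \frac{1}{3472} + \frac{2980}{1771} = - \frac{409}{3472} + 2980 \cdot \frac{1}{1771} = - \frac{409}{3472} + \frac{2980}{1771} = \frac{1374603}{878416}$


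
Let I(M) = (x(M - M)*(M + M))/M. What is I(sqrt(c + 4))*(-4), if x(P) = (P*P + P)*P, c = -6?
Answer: 0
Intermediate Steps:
x(P) = P*(P + P**2) (x(P) = (P**2 + P)*P = (P + P**2)*P = P*(P + P**2))
I(M) = 0 (I(M) = (((M - M)**2*(1 + (M - M)))*(M + M))/M = ((0**2*(1 + 0))*(2*M))/M = ((0*1)*(2*M))/M = (0*(2*M))/M = 0/M = 0)
I(sqrt(c + 4))*(-4) = 0*(-4) = 0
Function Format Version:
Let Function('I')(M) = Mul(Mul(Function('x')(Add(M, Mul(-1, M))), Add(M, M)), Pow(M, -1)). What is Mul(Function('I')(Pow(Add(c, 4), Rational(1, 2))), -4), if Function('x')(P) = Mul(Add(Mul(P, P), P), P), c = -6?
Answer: 0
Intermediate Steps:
Function('x')(P) = Mul(P, Add(P, Pow(P, 2))) (Function('x')(P) = Mul(Add(Pow(P, 2), P), P) = Mul(Add(P, Pow(P, 2)), P) = Mul(P, Add(P, Pow(P, 2))))
Function('I')(M) = 0 (Function('I')(M) = Mul(Mul(Mul(Pow(Add(M, Mul(-1, M)), 2), Add(1, Add(M, Mul(-1, M)))), Add(M, M)), Pow(M, -1)) = Mul(Mul(Mul(Pow(0, 2), Add(1, 0)), Mul(2, M)), Pow(M, -1)) = Mul(Mul(Mul(0, 1), Mul(2, M)), Pow(M, -1)) = Mul(Mul(0, Mul(2, M)), Pow(M, -1)) = Mul(0, Pow(M, -1)) = 0)
Mul(Function('I')(Pow(Add(c, 4), Rational(1, 2))), -4) = Mul(0, -4) = 0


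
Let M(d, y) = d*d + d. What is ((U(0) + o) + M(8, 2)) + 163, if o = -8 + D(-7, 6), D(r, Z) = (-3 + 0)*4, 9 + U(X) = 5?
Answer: 211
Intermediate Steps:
M(d, y) = d + d² (M(d, y) = d² + d = d + d²)
U(X) = -4 (U(X) = -9 + 5 = -4)
D(r, Z) = -12 (D(r, Z) = -3*4 = -12)
o = -20 (o = -8 - 12 = -20)
((U(0) + o) + M(8, 2)) + 163 = ((-4 - 20) + 8*(1 + 8)) + 163 = (-24 + 8*9) + 163 = (-24 + 72) + 163 = 48 + 163 = 211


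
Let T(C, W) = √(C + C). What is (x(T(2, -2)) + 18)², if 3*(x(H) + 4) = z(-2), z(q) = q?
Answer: 1600/9 ≈ 177.78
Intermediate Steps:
T(C, W) = √2*√C (T(C, W) = √(2*C) = √2*√C)
x(H) = -14/3 (x(H) = -4 + (⅓)*(-2) = -4 - ⅔ = -14/3)
(x(T(2, -2)) + 18)² = (-14/3 + 18)² = (40/3)² = 1600/9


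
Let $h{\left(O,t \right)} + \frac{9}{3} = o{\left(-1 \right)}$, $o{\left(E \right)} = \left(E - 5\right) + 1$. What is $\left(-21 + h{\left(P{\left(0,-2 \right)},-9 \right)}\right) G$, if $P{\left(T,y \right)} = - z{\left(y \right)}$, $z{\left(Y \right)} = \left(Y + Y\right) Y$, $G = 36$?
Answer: $-1044$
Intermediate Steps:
$z{\left(Y \right)} = 2 Y^{2}$ ($z{\left(Y \right)} = 2 Y Y = 2 Y^{2}$)
$o{\left(E \right)} = -4 + E$ ($o{\left(E \right)} = \left(-5 + E\right) + 1 = -4 + E$)
$P{\left(T,y \right)} = - 2 y^{2}$
$h{\left(O,t \right)} = -8$ ($h{\left(O,t \right)} = -3 - 5 = -8$)
$\left(-21 + h{\left(P{\left(0,-2 \right)},-9 \right)}\right) G = \left(-21 - 8\right) 36 = \left(-29\right) 36 = -1044$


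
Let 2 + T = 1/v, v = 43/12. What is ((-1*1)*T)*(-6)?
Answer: -444/43 ≈ -10.326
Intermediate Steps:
v = 43/12 (v = 43*(1/12) = 43/12 ≈ 3.5833)
T = -74/43 (T = -2 + 1/(43/12) = -2 + 12/43 = -74/43 ≈ -1.7209)
((-1*1)*T)*(-6) = (-1*1*(-74/43))*(-6) = -1*(-74/43)*(-6) = (74/43)*(-6) = -444/43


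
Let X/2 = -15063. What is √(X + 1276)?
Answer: 5*I*√1154 ≈ 169.85*I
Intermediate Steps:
X = -30126 (X = 2*(-15063) = -30126)
√(X + 1276) = √(-30126 + 1276) = √(-28850) = 5*I*√1154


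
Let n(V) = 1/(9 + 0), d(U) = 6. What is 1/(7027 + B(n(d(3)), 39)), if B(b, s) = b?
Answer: 9/63244 ≈ 0.00014231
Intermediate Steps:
n(V) = ⅑ (n(V) = 1/9 = ⅑)
1/(7027 + B(n(d(3)), 39)) = 1/(7027 + ⅑) = 1/(63244/9) = 9/63244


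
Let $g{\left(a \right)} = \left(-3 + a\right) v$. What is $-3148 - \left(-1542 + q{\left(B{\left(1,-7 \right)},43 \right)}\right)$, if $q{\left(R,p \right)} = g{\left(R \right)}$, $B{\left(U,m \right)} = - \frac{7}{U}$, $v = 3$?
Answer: $-1576$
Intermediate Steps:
$g{\left(a \right)} = -9 + 3 a$ ($g{\left(a \right)} = \left(-3 + a\right) 3 = -9 + 3 a$)
$q{\left(R,p \right)} = -9 + 3 R$
$-3148 - \left(-1542 + q{\left(B{\left(1,-7 \right)},43 \right)}\right) = -3148 + \left(1542 - \left(-9 + 3 \left(- \frac{7}{1}\right)\right)\right) = -3148 + \left(1542 - \left(-9 + 3 \left(\left(-7\right) 1\right)\right)\right) = -3148 + \left(1542 - \left(-9 + 3 \left(-7\right)\right)\right) = -3148 + \left(1542 - \left(-9 - 21\right)\right) = -3148 + \left(1542 - -30\right) = -3148 + \left(1542 + 30\right) = -3148 + 1572 = -1576$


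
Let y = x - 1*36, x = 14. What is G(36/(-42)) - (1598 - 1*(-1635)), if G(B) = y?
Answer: -3255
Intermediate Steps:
y = -22 (y = 14 - 1*36 = 14 - 36 = -22)
G(B) = -22
G(36/(-42)) - (1598 - 1*(-1635)) = -22 - (1598 - 1*(-1635)) = -22 - (1598 + 1635) = -22 - 1*3233 = -22 - 3233 = -3255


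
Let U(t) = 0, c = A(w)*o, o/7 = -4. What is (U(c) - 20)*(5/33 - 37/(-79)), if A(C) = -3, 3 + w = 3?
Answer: -32320/2607 ≈ -12.397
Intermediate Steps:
o = -28 (o = 7*(-4) = -28)
w = 0 (w = -3 + 3 = 0)
c = 84 (c = -3*(-28) = 84)
(U(c) - 20)*(5/33 - 37/(-79)) = (0 - 20)*(5/33 - 37/(-79)) = -20*(5*(1/33) - 37*(-1/79)) = -20*(5/33 + 37/79) = -20*1616/2607 = -32320/2607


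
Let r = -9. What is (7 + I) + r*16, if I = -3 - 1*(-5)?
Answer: -135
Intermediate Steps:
I = 2 (I = -3 + 5 = 2)
(7 + I) + r*16 = (7 + 2) - 9*16 = 9 - 144 = -135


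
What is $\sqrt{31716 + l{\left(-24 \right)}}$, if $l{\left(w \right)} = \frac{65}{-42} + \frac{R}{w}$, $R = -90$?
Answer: $\frac{\sqrt{55950909}}{42} \approx 178.1$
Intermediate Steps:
$l{\left(w \right)} = - \frac{65}{42} - \frac{90}{w}$ ($l{\left(w \right)} = \frac{65}{-42} - \frac{90}{w} = 65 \left(- \frac{1}{42}\right) - \frac{90}{w} = - \frac{65}{42} - \frac{90}{w}$)
$\sqrt{31716 + l{\left(-24 \right)}} = \sqrt{31716 - \left(\frac{65}{42} + \frac{90}{-24}\right)} = \sqrt{31716 - - \frac{185}{84}} = \sqrt{31716 + \left(- \frac{65}{42} + \frac{15}{4}\right)} = \sqrt{31716 + \frac{185}{84}} = \sqrt{\frac{2664329}{84}} = \frac{\sqrt{55950909}}{42}$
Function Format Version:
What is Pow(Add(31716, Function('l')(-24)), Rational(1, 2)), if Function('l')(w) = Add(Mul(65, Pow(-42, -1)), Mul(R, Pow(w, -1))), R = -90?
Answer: Mul(Rational(1, 42), Pow(55950909, Rational(1, 2))) ≈ 178.10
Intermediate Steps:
Function('l')(w) = Add(Rational(-65, 42), Mul(-90, Pow(w, -1))) (Function('l')(w) = Add(Mul(65, Pow(-42, -1)), Mul(-90, Pow(w, -1))) = Add(Mul(65, Rational(-1, 42)), Mul(-90, Pow(w, -1))) = Add(Rational(-65, 42), Mul(-90, Pow(w, -1))))
Pow(Add(31716, Function('l')(-24)), Rational(1, 2)) = Pow(Add(31716, Add(Rational(-65, 42), Mul(-90, Pow(-24, -1)))), Rational(1, 2)) = Pow(Add(31716, Add(Rational(-65, 42), Mul(-90, Rational(-1, 24)))), Rational(1, 2)) = Pow(Add(31716, Add(Rational(-65, 42), Rational(15, 4))), Rational(1, 2)) = Pow(Add(31716, Rational(185, 84)), Rational(1, 2)) = Pow(Rational(2664329, 84), Rational(1, 2)) = Mul(Rational(1, 42), Pow(55950909, Rational(1, 2)))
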